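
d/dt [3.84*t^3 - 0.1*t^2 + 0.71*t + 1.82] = 11.52*t^2 - 0.2*t + 0.71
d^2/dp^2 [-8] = 0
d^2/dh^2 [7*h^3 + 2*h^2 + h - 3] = 42*h + 4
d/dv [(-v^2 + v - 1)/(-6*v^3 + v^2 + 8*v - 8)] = 3*v*(-2*v^3 + 4*v^2 - 9*v + 6)/(36*v^6 - 12*v^5 - 95*v^4 + 112*v^3 + 48*v^2 - 128*v + 64)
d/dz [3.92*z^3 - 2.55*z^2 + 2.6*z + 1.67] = 11.76*z^2 - 5.1*z + 2.6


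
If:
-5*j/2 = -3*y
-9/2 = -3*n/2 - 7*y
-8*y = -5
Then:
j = 3/4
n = 1/12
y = 5/8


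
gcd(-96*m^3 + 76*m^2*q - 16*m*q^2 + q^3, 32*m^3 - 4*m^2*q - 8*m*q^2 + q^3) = 16*m^2 - 10*m*q + q^2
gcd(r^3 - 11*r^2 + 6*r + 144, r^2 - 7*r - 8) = r - 8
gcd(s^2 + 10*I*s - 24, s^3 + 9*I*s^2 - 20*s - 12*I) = s + 6*I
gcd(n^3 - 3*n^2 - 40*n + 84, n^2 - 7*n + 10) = n - 2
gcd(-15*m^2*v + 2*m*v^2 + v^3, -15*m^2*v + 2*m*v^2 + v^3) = -15*m^2*v + 2*m*v^2 + v^3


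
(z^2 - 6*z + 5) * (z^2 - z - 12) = z^4 - 7*z^3 - z^2 + 67*z - 60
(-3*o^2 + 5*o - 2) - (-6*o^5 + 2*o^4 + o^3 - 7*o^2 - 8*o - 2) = 6*o^5 - 2*o^4 - o^3 + 4*o^2 + 13*o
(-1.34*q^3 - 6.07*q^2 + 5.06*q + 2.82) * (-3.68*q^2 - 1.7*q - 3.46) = 4.9312*q^5 + 24.6156*q^4 - 3.6654*q^3 + 2.0226*q^2 - 22.3016*q - 9.7572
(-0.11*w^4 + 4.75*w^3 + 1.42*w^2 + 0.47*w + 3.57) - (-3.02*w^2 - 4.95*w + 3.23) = -0.11*w^4 + 4.75*w^3 + 4.44*w^2 + 5.42*w + 0.34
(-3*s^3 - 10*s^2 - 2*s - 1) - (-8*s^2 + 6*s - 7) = -3*s^3 - 2*s^2 - 8*s + 6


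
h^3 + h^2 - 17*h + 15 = (h - 3)*(h - 1)*(h + 5)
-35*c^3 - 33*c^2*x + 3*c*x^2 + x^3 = (-5*c + x)*(c + x)*(7*c + x)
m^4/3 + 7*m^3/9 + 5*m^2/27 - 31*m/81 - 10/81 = (m/3 + 1/3)*(m - 2/3)*(m + 1/3)*(m + 5/3)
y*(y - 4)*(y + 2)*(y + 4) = y^4 + 2*y^3 - 16*y^2 - 32*y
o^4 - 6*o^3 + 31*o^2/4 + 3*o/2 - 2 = (o - 4)*(o - 2)*(o - 1/2)*(o + 1/2)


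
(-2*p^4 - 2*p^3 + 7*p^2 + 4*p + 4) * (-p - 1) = 2*p^5 + 4*p^4 - 5*p^3 - 11*p^2 - 8*p - 4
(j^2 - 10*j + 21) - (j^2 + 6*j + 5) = 16 - 16*j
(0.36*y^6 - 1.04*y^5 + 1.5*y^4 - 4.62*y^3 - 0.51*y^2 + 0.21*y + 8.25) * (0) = 0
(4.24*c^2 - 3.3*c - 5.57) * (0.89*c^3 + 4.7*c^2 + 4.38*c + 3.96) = 3.7736*c^5 + 16.991*c^4 - 1.8961*c^3 - 23.8426*c^2 - 37.4646*c - 22.0572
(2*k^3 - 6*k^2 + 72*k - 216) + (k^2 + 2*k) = 2*k^3 - 5*k^2 + 74*k - 216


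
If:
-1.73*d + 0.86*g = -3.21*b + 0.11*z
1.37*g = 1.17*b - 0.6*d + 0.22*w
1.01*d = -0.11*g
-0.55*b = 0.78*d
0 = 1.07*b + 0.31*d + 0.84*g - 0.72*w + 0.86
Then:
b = 0.05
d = -0.03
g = 0.32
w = 1.62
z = 4.46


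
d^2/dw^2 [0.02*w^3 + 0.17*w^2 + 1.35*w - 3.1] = 0.12*w + 0.34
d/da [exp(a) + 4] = exp(a)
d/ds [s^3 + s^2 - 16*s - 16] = 3*s^2 + 2*s - 16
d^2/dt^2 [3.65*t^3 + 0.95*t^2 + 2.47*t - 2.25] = 21.9*t + 1.9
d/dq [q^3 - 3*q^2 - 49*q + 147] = 3*q^2 - 6*q - 49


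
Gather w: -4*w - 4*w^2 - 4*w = -4*w^2 - 8*w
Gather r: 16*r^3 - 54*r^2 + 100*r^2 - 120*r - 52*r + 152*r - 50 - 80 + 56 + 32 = 16*r^3 + 46*r^2 - 20*r - 42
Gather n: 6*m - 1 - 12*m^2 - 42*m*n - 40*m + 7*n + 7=-12*m^2 - 34*m + n*(7 - 42*m) + 6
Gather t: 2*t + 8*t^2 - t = 8*t^2 + t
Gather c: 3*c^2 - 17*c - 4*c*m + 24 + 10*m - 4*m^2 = 3*c^2 + c*(-4*m - 17) - 4*m^2 + 10*m + 24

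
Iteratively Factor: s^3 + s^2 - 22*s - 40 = (s - 5)*(s^2 + 6*s + 8) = (s - 5)*(s + 4)*(s + 2)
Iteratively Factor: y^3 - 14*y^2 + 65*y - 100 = (y - 5)*(y^2 - 9*y + 20) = (y - 5)^2*(y - 4)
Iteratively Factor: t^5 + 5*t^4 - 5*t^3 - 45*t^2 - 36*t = (t + 3)*(t^4 + 2*t^3 - 11*t^2 - 12*t) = (t + 1)*(t + 3)*(t^3 + t^2 - 12*t) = (t + 1)*(t + 3)*(t + 4)*(t^2 - 3*t) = t*(t + 1)*(t + 3)*(t + 4)*(t - 3)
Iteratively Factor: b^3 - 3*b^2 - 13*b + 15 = (b - 1)*(b^2 - 2*b - 15) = (b - 1)*(b + 3)*(b - 5)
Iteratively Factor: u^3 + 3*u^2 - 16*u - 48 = (u - 4)*(u^2 + 7*u + 12) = (u - 4)*(u + 3)*(u + 4)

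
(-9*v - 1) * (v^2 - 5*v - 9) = -9*v^3 + 44*v^2 + 86*v + 9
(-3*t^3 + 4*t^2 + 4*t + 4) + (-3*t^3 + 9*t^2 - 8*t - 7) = -6*t^3 + 13*t^2 - 4*t - 3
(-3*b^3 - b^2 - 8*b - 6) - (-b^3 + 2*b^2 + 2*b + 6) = -2*b^3 - 3*b^2 - 10*b - 12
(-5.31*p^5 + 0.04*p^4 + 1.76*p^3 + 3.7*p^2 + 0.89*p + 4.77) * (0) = 0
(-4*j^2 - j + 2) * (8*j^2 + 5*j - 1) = -32*j^4 - 28*j^3 + 15*j^2 + 11*j - 2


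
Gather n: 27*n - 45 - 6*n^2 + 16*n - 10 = -6*n^2 + 43*n - 55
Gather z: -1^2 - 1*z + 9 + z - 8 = 0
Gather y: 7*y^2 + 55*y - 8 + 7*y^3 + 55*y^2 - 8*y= 7*y^3 + 62*y^2 + 47*y - 8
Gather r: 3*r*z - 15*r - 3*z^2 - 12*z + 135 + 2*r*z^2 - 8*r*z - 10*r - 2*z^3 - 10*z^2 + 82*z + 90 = r*(2*z^2 - 5*z - 25) - 2*z^3 - 13*z^2 + 70*z + 225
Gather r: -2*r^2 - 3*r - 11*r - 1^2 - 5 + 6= -2*r^2 - 14*r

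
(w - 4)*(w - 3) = w^2 - 7*w + 12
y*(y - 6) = y^2 - 6*y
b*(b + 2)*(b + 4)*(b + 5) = b^4 + 11*b^3 + 38*b^2 + 40*b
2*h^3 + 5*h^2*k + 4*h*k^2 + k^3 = (h + k)^2*(2*h + k)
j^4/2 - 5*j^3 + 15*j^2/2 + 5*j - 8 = (j/2 + 1/2)*(j - 8)*(j - 2)*(j - 1)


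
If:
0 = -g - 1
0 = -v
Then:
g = -1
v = 0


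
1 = 1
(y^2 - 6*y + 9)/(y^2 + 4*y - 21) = (y - 3)/(y + 7)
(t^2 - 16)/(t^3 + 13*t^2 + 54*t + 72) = (t - 4)/(t^2 + 9*t + 18)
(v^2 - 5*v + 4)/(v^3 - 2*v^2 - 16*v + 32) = (v - 1)/(v^2 + 2*v - 8)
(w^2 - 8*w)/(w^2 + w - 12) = w*(w - 8)/(w^2 + w - 12)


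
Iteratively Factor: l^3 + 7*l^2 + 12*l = (l + 3)*(l^2 + 4*l) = (l + 3)*(l + 4)*(l)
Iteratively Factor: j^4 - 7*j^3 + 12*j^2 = (j - 4)*(j^3 - 3*j^2) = (j - 4)*(j - 3)*(j^2) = j*(j - 4)*(j - 3)*(j)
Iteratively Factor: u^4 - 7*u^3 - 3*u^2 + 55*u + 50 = (u - 5)*(u^3 - 2*u^2 - 13*u - 10) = (u - 5)^2*(u^2 + 3*u + 2) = (u - 5)^2*(u + 2)*(u + 1)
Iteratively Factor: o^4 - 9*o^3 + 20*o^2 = (o)*(o^3 - 9*o^2 + 20*o) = o*(o - 5)*(o^2 - 4*o) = o*(o - 5)*(o - 4)*(o)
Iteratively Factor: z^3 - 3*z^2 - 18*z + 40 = (z - 5)*(z^2 + 2*z - 8) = (z - 5)*(z + 4)*(z - 2)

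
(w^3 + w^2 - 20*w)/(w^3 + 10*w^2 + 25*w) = (w - 4)/(w + 5)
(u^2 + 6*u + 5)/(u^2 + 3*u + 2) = (u + 5)/(u + 2)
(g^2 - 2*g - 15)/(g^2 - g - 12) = (g - 5)/(g - 4)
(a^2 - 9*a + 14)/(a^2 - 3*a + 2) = (a - 7)/(a - 1)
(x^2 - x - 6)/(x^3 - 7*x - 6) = 1/(x + 1)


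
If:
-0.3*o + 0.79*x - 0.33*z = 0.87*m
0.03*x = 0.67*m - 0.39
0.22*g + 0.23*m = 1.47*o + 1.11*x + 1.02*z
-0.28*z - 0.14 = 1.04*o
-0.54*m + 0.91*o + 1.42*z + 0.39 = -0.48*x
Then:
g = 0.79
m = 0.61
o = -0.09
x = 0.56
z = -0.18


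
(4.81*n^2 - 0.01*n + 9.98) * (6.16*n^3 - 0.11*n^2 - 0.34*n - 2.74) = 29.6296*n^5 - 0.5907*n^4 + 59.8425*n^3 - 14.2738*n^2 - 3.3658*n - 27.3452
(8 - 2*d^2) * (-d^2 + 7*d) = 2*d^4 - 14*d^3 - 8*d^2 + 56*d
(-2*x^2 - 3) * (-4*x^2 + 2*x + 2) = 8*x^4 - 4*x^3 + 8*x^2 - 6*x - 6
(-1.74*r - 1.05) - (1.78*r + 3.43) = -3.52*r - 4.48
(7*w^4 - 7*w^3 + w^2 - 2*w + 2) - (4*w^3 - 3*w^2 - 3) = 7*w^4 - 11*w^3 + 4*w^2 - 2*w + 5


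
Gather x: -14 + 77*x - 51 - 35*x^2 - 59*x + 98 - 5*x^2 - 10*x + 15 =-40*x^2 + 8*x + 48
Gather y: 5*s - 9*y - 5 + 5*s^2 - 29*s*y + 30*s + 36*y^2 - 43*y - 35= 5*s^2 + 35*s + 36*y^2 + y*(-29*s - 52) - 40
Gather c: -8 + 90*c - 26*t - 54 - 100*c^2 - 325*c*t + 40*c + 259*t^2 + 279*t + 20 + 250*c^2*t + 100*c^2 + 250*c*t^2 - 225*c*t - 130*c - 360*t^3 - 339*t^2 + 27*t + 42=250*c^2*t + c*(250*t^2 - 550*t) - 360*t^3 - 80*t^2 + 280*t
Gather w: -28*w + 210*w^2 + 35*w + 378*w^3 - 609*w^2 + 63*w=378*w^3 - 399*w^2 + 70*w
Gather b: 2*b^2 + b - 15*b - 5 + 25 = 2*b^2 - 14*b + 20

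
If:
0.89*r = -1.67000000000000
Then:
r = -1.88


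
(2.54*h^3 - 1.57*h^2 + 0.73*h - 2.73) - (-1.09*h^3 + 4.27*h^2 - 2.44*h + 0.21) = 3.63*h^3 - 5.84*h^2 + 3.17*h - 2.94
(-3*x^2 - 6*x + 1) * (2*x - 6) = -6*x^3 + 6*x^2 + 38*x - 6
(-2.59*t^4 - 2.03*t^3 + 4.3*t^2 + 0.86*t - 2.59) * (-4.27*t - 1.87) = 11.0593*t^5 + 13.5114*t^4 - 14.5649*t^3 - 11.7132*t^2 + 9.4511*t + 4.8433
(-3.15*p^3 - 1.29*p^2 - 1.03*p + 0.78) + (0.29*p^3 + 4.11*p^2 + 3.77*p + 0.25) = -2.86*p^3 + 2.82*p^2 + 2.74*p + 1.03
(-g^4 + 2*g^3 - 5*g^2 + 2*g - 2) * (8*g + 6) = -8*g^5 + 10*g^4 - 28*g^3 - 14*g^2 - 4*g - 12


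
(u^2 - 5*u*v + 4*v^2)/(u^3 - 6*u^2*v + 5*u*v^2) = (u - 4*v)/(u*(u - 5*v))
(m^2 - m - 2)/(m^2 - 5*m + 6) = (m + 1)/(m - 3)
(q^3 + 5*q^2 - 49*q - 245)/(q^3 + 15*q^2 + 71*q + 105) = (q - 7)/(q + 3)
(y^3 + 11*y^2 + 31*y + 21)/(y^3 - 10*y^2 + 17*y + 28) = (y^2 + 10*y + 21)/(y^2 - 11*y + 28)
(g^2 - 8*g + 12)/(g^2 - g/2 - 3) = 2*(g - 6)/(2*g + 3)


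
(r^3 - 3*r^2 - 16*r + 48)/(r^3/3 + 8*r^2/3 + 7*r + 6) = 3*(r^3 - 3*r^2 - 16*r + 48)/(r^3 + 8*r^2 + 21*r + 18)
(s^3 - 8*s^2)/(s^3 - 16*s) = s*(s - 8)/(s^2 - 16)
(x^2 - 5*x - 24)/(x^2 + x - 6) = (x - 8)/(x - 2)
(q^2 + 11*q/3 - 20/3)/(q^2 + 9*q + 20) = (q - 4/3)/(q + 4)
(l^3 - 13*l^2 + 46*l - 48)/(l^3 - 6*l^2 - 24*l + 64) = (l - 3)/(l + 4)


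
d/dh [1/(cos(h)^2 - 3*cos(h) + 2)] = (2*cos(h) - 3)*sin(h)/(cos(h)^2 - 3*cos(h) + 2)^2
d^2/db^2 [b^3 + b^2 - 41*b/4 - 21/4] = 6*b + 2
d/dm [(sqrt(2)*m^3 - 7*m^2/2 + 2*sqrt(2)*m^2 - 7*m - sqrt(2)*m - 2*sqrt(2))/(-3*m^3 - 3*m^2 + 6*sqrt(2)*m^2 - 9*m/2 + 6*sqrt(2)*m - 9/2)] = (2*m^4 + 4*sqrt(2)*m^4 - 20*sqrt(2)*m^3 - 24*m^3 - 30*sqrt(2)*m^2 + 41*m^2 - 40*sqrt(2)*m + 106*m - 6*sqrt(2) + 74)/(3*(4*m^6 - 16*sqrt(2)*m^5 + 8*m^5 - 32*sqrt(2)*m^4 + 48*m^4 - 40*sqrt(2)*m^3 + 88*m^3 - 48*sqrt(2)*m^2 + 53*m^2 - 24*sqrt(2)*m + 18*m + 9))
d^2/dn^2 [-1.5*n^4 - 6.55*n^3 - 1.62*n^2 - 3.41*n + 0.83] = -18.0*n^2 - 39.3*n - 3.24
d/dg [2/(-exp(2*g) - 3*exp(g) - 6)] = (4*exp(g) + 6)*exp(g)/(exp(2*g) + 3*exp(g) + 6)^2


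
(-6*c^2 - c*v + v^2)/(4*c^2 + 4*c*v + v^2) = (-3*c + v)/(2*c + v)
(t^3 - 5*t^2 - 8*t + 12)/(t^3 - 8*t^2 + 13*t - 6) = (t + 2)/(t - 1)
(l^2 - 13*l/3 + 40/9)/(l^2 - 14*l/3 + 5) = (l - 8/3)/(l - 3)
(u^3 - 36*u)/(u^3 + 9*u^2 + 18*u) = (u - 6)/(u + 3)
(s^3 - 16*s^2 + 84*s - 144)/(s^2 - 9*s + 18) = (s^2 - 10*s + 24)/(s - 3)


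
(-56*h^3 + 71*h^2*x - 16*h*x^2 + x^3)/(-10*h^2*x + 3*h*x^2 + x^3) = (-56*h^3 + 71*h^2*x - 16*h*x^2 + x^3)/(x*(-10*h^2 + 3*h*x + x^2))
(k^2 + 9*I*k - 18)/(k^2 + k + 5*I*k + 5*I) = (k^2 + 9*I*k - 18)/(k^2 + k + 5*I*k + 5*I)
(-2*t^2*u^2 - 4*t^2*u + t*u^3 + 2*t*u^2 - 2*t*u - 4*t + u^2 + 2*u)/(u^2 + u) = (-2*t^2*u^2 - 4*t^2*u + t*u^3 + 2*t*u^2 - 2*t*u - 4*t + u^2 + 2*u)/(u*(u + 1))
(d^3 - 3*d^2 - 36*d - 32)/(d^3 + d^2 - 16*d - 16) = (d - 8)/(d - 4)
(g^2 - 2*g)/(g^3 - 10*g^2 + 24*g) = (g - 2)/(g^2 - 10*g + 24)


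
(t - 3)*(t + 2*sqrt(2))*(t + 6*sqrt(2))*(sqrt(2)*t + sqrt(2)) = sqrt(2)*t^4 - 2*sqrt(2)*t^3 + 16*t^3 - 32*t^2 + 21*sqrt(2)*t^2 - 48*sqrt(2)*t - 48*t - 72*sqrt(2)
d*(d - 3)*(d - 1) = d^3 - 4*d^2 + 3*d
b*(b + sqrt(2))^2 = b^3 + 2*sqrt(2)*b^2 + 2*b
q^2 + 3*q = q*(q + 3)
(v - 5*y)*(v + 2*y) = v^2 - 3*v*y - 10*y^2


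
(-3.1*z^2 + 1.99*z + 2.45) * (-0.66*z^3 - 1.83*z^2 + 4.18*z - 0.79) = 2.046*z^5 + 4.3596*z^4 - 18.2167*z^3 + 6.2837*z^2 + 8.6689*z - 1.9355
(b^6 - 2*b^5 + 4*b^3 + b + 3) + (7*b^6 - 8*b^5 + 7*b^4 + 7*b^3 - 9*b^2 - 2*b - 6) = 8*b^6 - 10*b^5 + 7*b^4 + 11*b^3 - 9*b^2 - b - 3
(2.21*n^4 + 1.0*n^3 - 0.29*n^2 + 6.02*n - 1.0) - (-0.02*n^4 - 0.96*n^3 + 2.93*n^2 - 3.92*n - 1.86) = 2.23*n^4 + 1.96*n^3 - 3.22*n^2 + 9.94*n + 0.86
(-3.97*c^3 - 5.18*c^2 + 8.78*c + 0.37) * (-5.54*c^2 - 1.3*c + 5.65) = 21.9938*c^5 + 33.8582*c^4 - 64.3377*c^3 - 42.7308*c^2 + 49.126*c + 2.0905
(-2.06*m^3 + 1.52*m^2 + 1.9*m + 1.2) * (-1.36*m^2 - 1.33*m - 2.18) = 2.8016*m^5 + 0.6726*m^4 - 0.1148*m^3 - 7.4726*m^2 - 5.738*m - 2.616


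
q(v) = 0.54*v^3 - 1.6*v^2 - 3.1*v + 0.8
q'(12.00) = 191.78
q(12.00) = 666.32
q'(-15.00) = 409.40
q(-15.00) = -2135.20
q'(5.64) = 30.38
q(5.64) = 29.30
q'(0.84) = -4.64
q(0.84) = -2.61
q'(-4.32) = 40.96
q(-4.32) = -59.20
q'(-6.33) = 82.07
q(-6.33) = -180.65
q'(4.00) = 10.02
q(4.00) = -2.64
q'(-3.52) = 28.24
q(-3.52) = -31.66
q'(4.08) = 10.81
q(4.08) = -1.81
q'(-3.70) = 30.92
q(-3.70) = -36.99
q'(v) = 1.62*v^2 - 3.2*v - 3.1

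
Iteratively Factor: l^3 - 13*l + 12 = (l - 3)*(l^2 + 3*l - 4) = (l - 3)*(l - 1)*(l + 4)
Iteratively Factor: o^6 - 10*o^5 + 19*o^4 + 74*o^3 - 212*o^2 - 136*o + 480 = (o - 5)*(o^5 - 5*o^4 - 6*o^3 + 44*o^2 + 8*o - 96) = (o - 5)*(o + 2)*(o^4 - 7*o^3 + 8*o^2 + 28*o - 48) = (o - 5)*(o - 4)*(o + 2)*(o^3 - 3*o^2 - 4*o + 12) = (o - 5)*(o - 4)*(o + 2)^2*(o^2 - 5*o + 6) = (o - 5)*(o - 4)*(o - 3)*(o + 2)^2*(o - 2)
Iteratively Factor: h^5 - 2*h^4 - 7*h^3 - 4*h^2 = (h)*(h^4 - 2*h^3 - 7*h^2 - 4*h) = h*(h + 1)*(h^3 - 3*h^2 - 4*h) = h*(h + 1)^2*(h^2 - 4*h) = h^2*(h + 1)^2*(h - 4)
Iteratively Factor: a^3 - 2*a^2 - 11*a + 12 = (a + 3)*(a^2 - 5*a + 4) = (a - 4)*(a + 3)*(a - 1)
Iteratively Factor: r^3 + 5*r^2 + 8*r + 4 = (r + 1)*(r^2 + 4*r + 4) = (r + 1)*(r + 2)*(r + 2)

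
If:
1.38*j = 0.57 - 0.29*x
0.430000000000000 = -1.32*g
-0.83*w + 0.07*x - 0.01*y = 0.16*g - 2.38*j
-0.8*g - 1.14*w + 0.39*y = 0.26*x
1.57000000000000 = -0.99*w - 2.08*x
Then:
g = -0.33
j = 0.78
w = 2.11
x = -1.76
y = 4.32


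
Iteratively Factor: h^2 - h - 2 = (h + 1)*(h - 2)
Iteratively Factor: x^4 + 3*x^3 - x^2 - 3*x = (x + 3)*(x^3 - x) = x*(x + 3)*(x^2 - 1) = x*(x + 1)*(x + 3)*(x - 1)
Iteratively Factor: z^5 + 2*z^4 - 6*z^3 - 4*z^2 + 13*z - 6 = (z - 1)*(z^4 + 3*z^3 - 3*z^2 - 7*z + 6) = (z - 1)^2*(z^3 + 4*z^2 + z - 6) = (z - 1)^2*(z + 2)*(z^2 + 2*z - 3) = (z - 1)^2*(z + 2)*(z + 3)*(z - 1)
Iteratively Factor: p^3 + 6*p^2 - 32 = (p - 2)*(p^2 + 8*p + 16) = (p - 2)*(p + 4)*(p + 4)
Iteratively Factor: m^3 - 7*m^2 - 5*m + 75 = (m - 5)*(m^2 - 2*m - 15) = (m - 5)^2*(m + 3)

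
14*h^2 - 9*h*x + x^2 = (-7*h + x)*(-2*h + x)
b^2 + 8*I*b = b*(b + 8*I)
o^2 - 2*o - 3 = (o - 3)*(o + 1)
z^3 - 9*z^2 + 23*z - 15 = (z - 5)*(z - 3)*(z - 1)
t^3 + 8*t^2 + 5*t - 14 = (t - 1)*(t + 2)*(t + 7)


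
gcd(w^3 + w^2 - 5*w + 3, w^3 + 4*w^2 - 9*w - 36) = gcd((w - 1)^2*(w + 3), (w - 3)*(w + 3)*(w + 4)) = w + 3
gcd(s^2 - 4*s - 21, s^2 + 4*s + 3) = s + 3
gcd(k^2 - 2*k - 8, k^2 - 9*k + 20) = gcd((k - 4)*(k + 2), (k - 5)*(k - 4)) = k - 4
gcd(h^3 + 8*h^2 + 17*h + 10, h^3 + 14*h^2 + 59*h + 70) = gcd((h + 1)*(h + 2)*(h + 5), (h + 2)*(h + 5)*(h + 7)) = h^2 + 7*h + 10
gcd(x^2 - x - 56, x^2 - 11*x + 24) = x - 8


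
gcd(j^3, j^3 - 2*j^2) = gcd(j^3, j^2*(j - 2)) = j^2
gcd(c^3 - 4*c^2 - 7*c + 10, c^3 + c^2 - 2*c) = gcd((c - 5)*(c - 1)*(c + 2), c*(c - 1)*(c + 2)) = c^2 + c - 2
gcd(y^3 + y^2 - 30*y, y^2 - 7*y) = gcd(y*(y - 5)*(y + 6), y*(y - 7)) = y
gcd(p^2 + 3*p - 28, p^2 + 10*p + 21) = p + 7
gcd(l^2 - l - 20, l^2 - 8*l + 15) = l - 5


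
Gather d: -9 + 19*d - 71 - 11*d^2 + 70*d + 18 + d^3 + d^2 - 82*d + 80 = d^3 - 10*d^2 + 7*d + 18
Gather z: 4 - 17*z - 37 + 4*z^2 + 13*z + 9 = 4*z^2 - 4*z - 24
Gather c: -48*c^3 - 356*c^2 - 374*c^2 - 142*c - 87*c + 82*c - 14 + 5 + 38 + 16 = -48*c^3 - 730*c^2 - 147*c + 45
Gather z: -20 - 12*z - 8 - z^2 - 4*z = -z^2 - 16*z - 28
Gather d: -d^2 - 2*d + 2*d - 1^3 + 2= 1 - d^2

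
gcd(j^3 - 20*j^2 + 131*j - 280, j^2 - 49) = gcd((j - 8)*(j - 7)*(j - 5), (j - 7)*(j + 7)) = j - 7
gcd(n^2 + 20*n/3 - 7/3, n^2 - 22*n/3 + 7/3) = n - 1/3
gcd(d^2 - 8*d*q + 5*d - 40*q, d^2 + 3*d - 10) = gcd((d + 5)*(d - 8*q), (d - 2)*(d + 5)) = d + 5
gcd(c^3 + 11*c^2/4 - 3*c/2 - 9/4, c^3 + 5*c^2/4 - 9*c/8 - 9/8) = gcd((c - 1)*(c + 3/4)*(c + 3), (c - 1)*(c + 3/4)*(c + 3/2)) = c^2 - c/4 - 3/4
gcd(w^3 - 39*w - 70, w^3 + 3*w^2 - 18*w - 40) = w^2 + 7*w + 10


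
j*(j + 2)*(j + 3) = j^3 + 5*j^2 + 6*j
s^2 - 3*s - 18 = (s - 6)*(s + 3)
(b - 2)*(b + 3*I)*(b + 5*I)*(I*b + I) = I*b^4 - 8*b^3 - I*b^3 + 8*b^2 - 17*I*b^2 + 16*b + 15*I*b + 30*I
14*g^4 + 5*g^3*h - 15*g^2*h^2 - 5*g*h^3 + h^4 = (-7*g + h)*(-g + h)*(g + h)*(2*g + h)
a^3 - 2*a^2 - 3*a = a*(a - 3)*(a + 1)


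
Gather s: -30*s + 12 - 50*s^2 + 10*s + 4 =-50*s^2 - 20*s + 16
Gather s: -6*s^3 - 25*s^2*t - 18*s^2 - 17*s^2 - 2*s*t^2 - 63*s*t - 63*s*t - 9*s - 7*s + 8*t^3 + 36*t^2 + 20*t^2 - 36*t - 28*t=-6*s^3 + s^2*(-25*t - 35) + s*(-2*t^2 - 126*t - 16) + 8*t^3 + 56*t^2 - 64*t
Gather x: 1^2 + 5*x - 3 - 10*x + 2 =-5*x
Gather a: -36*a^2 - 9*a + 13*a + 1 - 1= -36*a^2 + 4*a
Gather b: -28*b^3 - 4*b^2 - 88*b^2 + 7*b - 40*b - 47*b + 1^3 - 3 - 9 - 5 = -28*b^3 - 92*b^2 - 80*b - 16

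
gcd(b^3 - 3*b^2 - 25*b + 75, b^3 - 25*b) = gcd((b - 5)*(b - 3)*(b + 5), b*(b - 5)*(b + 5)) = b^2 - 25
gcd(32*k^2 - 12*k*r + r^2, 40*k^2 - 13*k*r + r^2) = -8*k + r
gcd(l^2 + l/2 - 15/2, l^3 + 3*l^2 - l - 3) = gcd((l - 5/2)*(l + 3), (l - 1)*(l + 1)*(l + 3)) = l + 3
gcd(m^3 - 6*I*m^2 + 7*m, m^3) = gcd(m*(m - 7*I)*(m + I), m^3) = m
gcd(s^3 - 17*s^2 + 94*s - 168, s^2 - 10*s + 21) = s - 7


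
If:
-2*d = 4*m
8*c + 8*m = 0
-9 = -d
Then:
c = 9/2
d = 9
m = -9/2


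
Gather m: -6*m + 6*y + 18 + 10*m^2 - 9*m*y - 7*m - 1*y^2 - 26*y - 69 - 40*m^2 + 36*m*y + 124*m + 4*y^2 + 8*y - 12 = -30*m^2 + m*(27*y + 111) + 3*y^2 - 12*y - 63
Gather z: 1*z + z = 2*z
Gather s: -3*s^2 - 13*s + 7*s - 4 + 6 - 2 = -3*s^2 - 6*s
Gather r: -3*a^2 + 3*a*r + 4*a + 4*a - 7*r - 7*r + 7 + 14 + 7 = -3*a^2 + 8*a + r*(3*a - 14) + 28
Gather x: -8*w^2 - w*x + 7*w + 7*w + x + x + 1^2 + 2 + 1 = -8*w^2 + 14*w + x*(2 - w) + 4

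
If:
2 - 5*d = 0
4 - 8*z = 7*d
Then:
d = 2/5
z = 3/20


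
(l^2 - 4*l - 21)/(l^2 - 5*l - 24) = (l - 7)/(l - 8)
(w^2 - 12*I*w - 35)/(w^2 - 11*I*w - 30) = (w - 7*I)/(w - 6*I)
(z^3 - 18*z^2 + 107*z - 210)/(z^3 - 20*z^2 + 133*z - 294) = (z - 5)/(z - 7)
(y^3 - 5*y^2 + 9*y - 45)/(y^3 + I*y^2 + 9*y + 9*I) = (y - 5)/(y + I)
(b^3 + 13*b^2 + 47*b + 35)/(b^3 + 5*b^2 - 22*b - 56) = (b^2 + 6*b + 5)/(b^2 - 2*b - 8)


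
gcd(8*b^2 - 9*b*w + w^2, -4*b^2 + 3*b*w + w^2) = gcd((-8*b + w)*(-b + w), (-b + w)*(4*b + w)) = -b + w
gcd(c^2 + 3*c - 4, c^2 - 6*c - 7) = 1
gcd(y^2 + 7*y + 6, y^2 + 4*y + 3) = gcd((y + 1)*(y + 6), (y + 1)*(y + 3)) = y + 1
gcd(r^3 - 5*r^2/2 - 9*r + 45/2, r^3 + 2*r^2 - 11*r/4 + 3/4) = r + 3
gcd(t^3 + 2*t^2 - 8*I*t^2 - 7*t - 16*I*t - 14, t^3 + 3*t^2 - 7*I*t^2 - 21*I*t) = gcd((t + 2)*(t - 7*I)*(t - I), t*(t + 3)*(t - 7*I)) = t - 7*I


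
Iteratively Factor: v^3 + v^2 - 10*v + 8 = (v + 4)*(v^2 - 3*v + 2) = (v - 2)*(v + 4)*(v - 1)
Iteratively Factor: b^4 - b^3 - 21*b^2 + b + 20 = (b - 5)*(b^3 + 4*b^2 - b - 4) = (b - 5)*(b - 1)*(b^2 + 5*b + 4) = (b - 5)*(b - 1)*(b + 1)*(b + 4)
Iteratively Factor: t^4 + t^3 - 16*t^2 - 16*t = (t)*(t^3 + t^2 - 16*t - 16) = t*(t + 4)*(t^2 - 3*t - 4) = t*(t + 1)*(t + 4)*(t - 4)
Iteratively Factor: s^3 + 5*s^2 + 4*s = (s)*(s^2 + 5*s + 4) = s*(s + 1)*(s + 4)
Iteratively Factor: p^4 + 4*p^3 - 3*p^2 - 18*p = (p + 3)*(p^3 + p^2 - 6*p) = (p - 2)*(p + 3)*(p^2 + 3*p) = (p - 2)*(p + 3)^2*(p)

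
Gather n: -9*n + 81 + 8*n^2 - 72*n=8*n^2 - 81*n + 81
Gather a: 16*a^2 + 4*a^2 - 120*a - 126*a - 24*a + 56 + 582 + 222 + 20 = 20*a^2 - 270*a + 880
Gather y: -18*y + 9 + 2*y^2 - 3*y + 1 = 2*y^2 - 21*y + 10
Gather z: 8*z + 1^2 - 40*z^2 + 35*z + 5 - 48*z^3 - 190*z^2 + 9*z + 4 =-48*z^3 - 230*z^2 + 52*z + 10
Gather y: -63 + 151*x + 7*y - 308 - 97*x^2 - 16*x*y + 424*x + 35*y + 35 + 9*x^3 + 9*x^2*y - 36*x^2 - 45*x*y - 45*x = 9*x^3 - 133*x^2 + 530*x + y*(9*x^2 - 61*x + 42) - 336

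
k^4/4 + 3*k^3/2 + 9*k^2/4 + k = k*(k/4 + 1/4)*(k + 1)*(k + 4)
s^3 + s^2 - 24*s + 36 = (s - 3)*(s - 2)*(s + 6)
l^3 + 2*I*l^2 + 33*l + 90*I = (l - 6*I)*(l + 3*I)*(l + 5*I)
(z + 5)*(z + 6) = z^2 + 11*z + 30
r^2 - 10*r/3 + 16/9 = (r - 8/3)*(r - 2/3)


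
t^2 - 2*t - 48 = (t - 8)*(t + 6)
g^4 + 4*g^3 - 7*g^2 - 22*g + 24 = (g - 2)*(g - 1)*(g + 3)*(g + 4)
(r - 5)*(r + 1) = r^2 - 4*r - 5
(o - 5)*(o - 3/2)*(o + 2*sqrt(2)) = o^3 - 13*o^2/2 + 2*sqrt(2)*o^2 - 13*sqrt(2)*o + 15*o/2 + 15*sqrt(2)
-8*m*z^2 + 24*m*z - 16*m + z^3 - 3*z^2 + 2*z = (-8*m + z)*(z - 2)*(z - 1)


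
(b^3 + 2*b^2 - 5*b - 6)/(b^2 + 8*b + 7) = (b^2 + b - 6)/(b + 7)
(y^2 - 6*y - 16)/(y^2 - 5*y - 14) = (y - 8)/(y - 7)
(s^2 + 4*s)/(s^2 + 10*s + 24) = s/(s + 6)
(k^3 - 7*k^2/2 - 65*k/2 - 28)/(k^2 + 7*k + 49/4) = 2*(k^2 - 7*k - 8)/(2*k + 7)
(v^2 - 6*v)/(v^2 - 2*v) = (v - 6)/(v - 2)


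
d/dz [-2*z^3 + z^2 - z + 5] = -6*z^2 + 2*z - 1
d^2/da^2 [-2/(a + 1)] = -4/(a + 1)^3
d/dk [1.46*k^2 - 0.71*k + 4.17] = 2.92*k - 0.71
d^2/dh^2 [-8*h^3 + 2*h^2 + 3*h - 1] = 4 - 48*h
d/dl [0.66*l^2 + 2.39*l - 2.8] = 1.32*l + 2.39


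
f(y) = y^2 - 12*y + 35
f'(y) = 2*y - 12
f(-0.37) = 39.58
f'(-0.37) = -12.74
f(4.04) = 2.84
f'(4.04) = -3.92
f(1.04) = 23.60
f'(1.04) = -9.92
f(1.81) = 16.56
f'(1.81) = -8.38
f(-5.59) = 133.33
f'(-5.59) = -23.18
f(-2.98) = 79.64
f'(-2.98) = -17.96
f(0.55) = 28.70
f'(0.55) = -10.90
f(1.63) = 18.10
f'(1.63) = -8.74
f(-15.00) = 440.00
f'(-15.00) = -42.00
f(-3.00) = 80.00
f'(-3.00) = -18.00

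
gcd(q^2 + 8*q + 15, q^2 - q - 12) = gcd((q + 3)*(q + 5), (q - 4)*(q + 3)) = q + 3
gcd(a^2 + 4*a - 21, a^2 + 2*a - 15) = a - 3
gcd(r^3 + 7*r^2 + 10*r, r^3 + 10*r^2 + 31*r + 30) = r^2 + 7*r + 10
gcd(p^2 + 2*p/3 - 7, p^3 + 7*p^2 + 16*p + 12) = p + 3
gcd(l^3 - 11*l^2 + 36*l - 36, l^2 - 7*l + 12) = l - 3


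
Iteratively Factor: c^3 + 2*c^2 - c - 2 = (c + 1)*(c^2 + c - 2) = (c + 1)*(c + 2)*(c - 1)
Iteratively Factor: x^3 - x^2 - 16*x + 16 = (x - 4)*(x^2 + 3*x - 4) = (x - 4)*(x - 1)*(x + 4)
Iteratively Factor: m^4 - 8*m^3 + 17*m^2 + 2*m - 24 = (m + 1)*(m^3 - 9*m^2 + 26*m - 24) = (m - 4)*(m + 1)*(m^2 - 5*m + 6) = (m - 4)*(m - 2)*(m + 1)*(m - 3)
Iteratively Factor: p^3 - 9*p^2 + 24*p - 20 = (p - 2)*(p^2 - 7*p + 10) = (p - 2)^2*(p - 5)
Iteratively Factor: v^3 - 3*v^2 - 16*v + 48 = (v + 4)*(v^2 - 7*v + 12) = (v - 3)*(v + 4)*(v - 4)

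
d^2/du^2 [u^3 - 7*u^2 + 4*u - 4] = 6*u - 14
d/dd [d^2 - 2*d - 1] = 2*d - 2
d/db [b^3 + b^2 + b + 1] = 3*b^2 + 2*b + 1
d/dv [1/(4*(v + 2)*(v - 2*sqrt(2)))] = ((-v + 2*sqrt(2))*(v + 2) - (v - 2*sqrt(2))^2)/(4*(v + 2)^2*(v - 2*sqrt(2))^3)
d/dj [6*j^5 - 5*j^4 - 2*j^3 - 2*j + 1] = 30*j^4 - 20*j^3 - 6*j^2 - 2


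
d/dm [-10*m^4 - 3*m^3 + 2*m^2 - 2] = m*(-40*m^2 - 9*m + 4)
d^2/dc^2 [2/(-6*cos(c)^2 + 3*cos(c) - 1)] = 6*(-48*sin(c)^4 + 19*sin(c)^2 - 47*cos(c)/2 + 9*cos(3*c)/2 + 31)/(6*sin(c)^2 + 3*cos(c) - 7)^3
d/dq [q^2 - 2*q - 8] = 2*q - 2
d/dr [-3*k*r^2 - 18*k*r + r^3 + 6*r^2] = -6*k*r - 18*k + 3*r^2 + 12*r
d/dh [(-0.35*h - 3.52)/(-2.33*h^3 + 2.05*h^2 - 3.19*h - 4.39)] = (-1.631*h^3 - 23.8873*h^2 + 14.432*h - 9.6923)/(5.4289*h^6 - 9.553*h^5 + 19.0679*h^4 + 7.3784*h^3 - 7.8229*h^2 + 28.0082*h + 19.2721)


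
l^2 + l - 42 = (l - 6)*(l + 7)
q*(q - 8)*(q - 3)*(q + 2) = q^4 - 9*q^3 + 2*q^2 + 48*q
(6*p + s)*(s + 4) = 6*p*s + 24*p + s^2 + 4*s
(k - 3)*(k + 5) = k^2 + 2*k - 15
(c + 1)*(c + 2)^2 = c^3 + 5*c^2 + 8*c + 4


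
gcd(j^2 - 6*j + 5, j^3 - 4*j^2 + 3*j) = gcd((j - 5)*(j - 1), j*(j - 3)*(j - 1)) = j - 1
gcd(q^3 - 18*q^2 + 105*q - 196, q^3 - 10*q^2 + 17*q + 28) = q^2 - 11*q + 28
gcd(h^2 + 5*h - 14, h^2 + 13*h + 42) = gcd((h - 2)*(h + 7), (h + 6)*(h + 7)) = h + 7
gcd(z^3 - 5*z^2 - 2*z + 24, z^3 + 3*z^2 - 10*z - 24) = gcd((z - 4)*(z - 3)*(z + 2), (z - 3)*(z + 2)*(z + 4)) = z^2 - z - 6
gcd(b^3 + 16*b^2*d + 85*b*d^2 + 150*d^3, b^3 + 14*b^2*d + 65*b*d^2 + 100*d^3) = b^2 + 10*b*d + 25*d^2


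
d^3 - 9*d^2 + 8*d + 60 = (d - 6)*(d - 5)*(d + 2)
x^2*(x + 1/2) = x^3 + x^2/2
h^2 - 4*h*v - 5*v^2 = (h - 5*v)*(h + v)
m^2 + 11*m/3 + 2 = (m + 2/3)*(m + 3)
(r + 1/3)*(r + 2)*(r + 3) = r^3 + 16*r^2/3 + 23*r/3 + 2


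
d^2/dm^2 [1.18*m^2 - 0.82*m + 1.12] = 2.36000000000000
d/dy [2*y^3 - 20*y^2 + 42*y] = 6*y^2 - 40*y + 42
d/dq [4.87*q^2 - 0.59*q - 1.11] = 9.74*q - 0.59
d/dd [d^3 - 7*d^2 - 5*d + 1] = 3*d^2 - 14*d - 5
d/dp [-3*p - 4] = -3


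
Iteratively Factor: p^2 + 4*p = (p + 4)*(p)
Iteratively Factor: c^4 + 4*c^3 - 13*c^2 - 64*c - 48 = (c - 4)*(c^3 + 8*c^2 + 19*c + 12) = (c - 4)*(c + 1)*(c^2 + 7*c + 12) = (c - 4)*(c + 1)*(c + 3)*(c + 4)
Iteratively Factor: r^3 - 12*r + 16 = (r + 4)*(r^2 - 4*r + 4) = (r - 2)*(r + 4)*(r - 2)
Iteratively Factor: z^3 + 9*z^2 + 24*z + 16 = (z + 1)*(z^2 + 8*z + 16) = (z + 1)*(z + 4)*(z + 4)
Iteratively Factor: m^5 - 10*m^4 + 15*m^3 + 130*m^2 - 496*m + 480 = (m - 4)*(m^4 - 6*m^3 - 9*m^2 + 94*m - 120) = (m - 4)*(m - 3)*(m^3 - 3*m^2 - 18*m + 40) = (m - 4)*(m - 3)*(m + 4)*(m^2 - 7*m + 10) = (m - 4)*(m - 3)*(m - 2)*(m + 4)*(m - 5)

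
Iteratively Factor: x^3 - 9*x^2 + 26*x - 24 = (x - 4)*(x^2 - 5*x + 6) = (x - 4)*(x - 2)*(x - 3)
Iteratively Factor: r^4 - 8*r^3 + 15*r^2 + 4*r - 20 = (r + 1)*(r^3 - 9*r^2 + 24*r - 20) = (r - 2)*(r + 1)*(r^2 - 7*r + 10) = (r - 2)^2*(r + 1)*(r - 5)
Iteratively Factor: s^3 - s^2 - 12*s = (s)*(s^2 - s - 12) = s*(s + 3)*(s - 4)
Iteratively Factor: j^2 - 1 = (j + 1)*(j - 1)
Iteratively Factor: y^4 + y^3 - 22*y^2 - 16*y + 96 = (y - 2)*(y^3 + 3*y^2 - 16*y - 48) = (y - 2)*(y + 3)*(y^2 - 16) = (y - 4)*(y - 2)*(y + 3)*(y + 4)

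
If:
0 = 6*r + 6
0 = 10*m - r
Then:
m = -1/10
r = -1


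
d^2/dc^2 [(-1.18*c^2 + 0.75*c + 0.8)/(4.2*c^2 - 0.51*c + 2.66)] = (21.40488*c^3 + 163.76976*c^2 - 60.5556*c - 32.122556)/(74.088*c^6 - 26.9892*c^5 + 144.04446*c^4 - 34.318971*c^3 + 91.228158*c^2 - 10.825668*c + 18.821096)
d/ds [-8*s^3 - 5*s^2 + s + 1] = -24*s^2 - 10*s + 1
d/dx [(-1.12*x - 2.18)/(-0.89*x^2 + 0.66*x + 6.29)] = (0.9968*x^2 - 0.7392*x - (1.12*x + 2.18)*(1.78*x - 0.66) - 7.0448)/(-0.89*x^2 + 0.66*x + 6.29)^2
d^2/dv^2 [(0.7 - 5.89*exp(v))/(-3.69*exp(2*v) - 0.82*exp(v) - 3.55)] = (80.1988289999999*exp(4*v) - 55.947042*exp(3*v) - 469.29051*exp(2*v) + 19.06213*exp(v) + 76.266425)*exp(v)/(50.243409*exp(6*v) + 33.495606*exp(5*v) + 152.454933*exp(4*v) + 65.000908*exp(3*v) + 146.670735*exp(2*v) + 31.00215*exp(v) + 44.738875)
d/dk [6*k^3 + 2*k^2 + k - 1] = 18*k^2 + 4*k + 1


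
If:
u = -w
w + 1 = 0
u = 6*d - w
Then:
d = 0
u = 1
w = -1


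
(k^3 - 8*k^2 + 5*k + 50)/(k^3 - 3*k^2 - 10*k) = (k - 5)/k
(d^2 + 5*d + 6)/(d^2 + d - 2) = (d + 3)/(d - 1)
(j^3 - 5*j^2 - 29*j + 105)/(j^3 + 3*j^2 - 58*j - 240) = (j^2 - 10*j + 21)/(j^2 - 2*j - 48)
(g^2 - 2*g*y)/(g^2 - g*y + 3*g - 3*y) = g*(g - 2*y)/(g^2 - g*y + 3*g - 3*y)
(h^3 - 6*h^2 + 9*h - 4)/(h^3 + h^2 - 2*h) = (h^2 - 5*h + 4)/(h*(h + 2))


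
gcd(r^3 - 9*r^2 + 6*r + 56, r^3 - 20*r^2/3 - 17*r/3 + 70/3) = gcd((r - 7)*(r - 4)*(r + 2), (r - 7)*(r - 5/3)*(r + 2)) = r^2 - 5*r - 14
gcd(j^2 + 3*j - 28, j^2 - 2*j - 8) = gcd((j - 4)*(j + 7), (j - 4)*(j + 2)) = j - 4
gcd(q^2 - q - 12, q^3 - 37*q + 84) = q - 4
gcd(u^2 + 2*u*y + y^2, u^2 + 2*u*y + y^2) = u^2 + 2*u*y + y^2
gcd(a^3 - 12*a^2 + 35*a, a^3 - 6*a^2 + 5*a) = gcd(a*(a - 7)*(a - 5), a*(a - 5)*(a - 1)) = a^2 - 5*a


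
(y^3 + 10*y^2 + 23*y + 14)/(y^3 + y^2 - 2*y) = (y^2 + 8*y + 7)/(y*(y - 1))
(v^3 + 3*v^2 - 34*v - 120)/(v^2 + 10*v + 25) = (v^2 - 2*v - 24)/(v + 5)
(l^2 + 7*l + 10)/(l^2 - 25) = (l + 2)/(l - 5)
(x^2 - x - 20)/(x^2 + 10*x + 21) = (x^2 - x - 20)/(x^2 + 10*x + 21)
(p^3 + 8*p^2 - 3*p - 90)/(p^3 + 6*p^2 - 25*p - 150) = (p - 3)/(p - 5)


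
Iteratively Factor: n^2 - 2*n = (n - 2)*(n)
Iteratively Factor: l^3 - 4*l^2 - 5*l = (l)*(l^2 - 4*l - 5) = l*(l + 1)*(l - 5)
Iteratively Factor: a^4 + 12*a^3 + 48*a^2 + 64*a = (a + 4)*(a^3 + 8*a^2 + 16*a) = a*(a + 4)*(a^2 + 8*a + 16) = a*(a + 4)^2*(a + 4)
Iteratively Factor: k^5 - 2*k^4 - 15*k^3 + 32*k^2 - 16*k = (k - 1)*(k^4 - k^3 - 16*k^2 + 16*k) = (k - 1)*(k + 4)*(k^3 - 5*k^2 + 4*k) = (k - 1)^2*(k + 4)*(k^2 - 4*k) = k*(k - 1)^2*(k + 4)*(k - 4)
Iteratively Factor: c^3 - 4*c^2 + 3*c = (c - 1)*(c^2 - 3*c) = (c - 3)*(c - 1)*(c)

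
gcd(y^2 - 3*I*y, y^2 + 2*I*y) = y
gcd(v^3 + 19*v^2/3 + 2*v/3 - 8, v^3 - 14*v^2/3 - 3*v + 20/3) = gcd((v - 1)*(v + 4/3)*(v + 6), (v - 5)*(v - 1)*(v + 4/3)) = v^2 + v/3 - 4/3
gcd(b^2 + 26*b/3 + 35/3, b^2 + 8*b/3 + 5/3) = b + 5/3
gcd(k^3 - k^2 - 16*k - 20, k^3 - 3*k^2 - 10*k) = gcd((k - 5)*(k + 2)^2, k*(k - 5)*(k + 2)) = k^2 - 3*k - 10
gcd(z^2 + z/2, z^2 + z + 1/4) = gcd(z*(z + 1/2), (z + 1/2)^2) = z + 1/2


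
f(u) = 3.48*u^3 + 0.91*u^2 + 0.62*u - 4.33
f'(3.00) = 100.04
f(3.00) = 99.68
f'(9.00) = 862.64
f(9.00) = 2611.88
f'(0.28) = 1.95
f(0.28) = -4.01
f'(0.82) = 9.13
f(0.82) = -1.29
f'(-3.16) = 99.12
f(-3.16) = -107.01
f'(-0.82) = 6.15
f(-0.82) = -6.15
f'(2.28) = 59.04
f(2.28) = 43.06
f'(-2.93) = 84.91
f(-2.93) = -85.87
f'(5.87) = 371.03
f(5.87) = 734.54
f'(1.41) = 23.94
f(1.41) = 8.11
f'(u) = 10.44*u^2 + 1.82*u + 0.62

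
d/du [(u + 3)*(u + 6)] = 2*u + 9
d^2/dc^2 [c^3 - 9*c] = 6*c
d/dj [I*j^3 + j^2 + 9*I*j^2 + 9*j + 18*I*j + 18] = 3*I*j^2 + j*(2 + 18*I) + 9 + 18*I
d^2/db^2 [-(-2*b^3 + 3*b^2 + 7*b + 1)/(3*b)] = 4/3 - 2/(3*b^3)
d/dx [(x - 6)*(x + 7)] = 2*x + 1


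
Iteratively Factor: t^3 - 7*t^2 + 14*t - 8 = (t - 1)*(t^2 - 6*t + 8) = (t - 4)*(t - 1)*(t - 2)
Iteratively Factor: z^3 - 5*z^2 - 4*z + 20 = (z - 5)*(z^2 - 4) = (z - 5)*(z - 2)*(z + 2)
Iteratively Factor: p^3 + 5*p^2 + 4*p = (p)*(p^2 + 5*p + 4) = p*(p + 1)*(p + 4)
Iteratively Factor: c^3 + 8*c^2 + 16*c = (c + 4)*(c^2 + 4*c) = c*(c + 4)*(c + 4)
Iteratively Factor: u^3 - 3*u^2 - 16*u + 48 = (u + 4)*(u^2 - 7*u + 12) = (u - 4)*(u + 4)*(u - 3)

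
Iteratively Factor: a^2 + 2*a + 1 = (a + 1)*(a + 1)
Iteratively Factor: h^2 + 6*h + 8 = (h + 4)*(h + 2)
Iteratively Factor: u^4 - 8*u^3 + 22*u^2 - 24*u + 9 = (u - 3)*(u^3 - 5*u^2 + 7*u - 3) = (u - 3)*(u - 1)*(u^2 - 4*u + 3) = (u - 3)*(u - 1)^2*(u - 3)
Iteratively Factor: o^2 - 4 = (o - 2)*(o + 2)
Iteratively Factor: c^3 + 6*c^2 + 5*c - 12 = (c - 1)*(c^2 + 7*c + 12) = (c - 1)*(c + 4)*(c + 3)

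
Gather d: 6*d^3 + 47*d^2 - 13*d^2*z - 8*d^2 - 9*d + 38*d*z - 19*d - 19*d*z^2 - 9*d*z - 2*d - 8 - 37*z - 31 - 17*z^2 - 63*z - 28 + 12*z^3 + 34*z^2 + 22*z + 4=6*d^3 + d^2*(39 - 13*z) + d*(-19*z^2 + 29*z - 30) + 12*z^3 + 17*z^2 - 78*z - 63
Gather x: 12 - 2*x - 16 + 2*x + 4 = 0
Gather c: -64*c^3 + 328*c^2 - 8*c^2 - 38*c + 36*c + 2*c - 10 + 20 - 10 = -64*c^3 + 320*c^2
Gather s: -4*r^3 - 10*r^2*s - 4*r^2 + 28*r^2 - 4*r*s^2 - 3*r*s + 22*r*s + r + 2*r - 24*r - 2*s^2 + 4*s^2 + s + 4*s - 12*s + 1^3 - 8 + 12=-4*r^3 + 24*r^2 - 21*r + s^2*(2 - 4*r) + s*(-10*r^2 + 19*r - 7) + 5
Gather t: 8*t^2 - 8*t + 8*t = 8*t^2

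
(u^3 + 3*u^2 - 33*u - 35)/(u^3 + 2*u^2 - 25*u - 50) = (u^2 + 8*u + 7)/(u^2 + 7*u + 10)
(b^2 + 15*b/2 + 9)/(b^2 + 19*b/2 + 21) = (2*b + 3)/(2*b + 7)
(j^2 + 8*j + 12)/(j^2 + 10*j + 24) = (j + 2)/(j + 4)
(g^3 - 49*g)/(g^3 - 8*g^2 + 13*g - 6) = g*(g^2 - 49)/(g^3 - 8*g^2 + 13*g - 6)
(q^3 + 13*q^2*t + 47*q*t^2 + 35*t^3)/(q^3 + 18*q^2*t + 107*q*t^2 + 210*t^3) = (q + t)/(q + 6*t)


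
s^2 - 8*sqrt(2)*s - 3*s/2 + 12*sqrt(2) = (s - 3/2)*(s - 8*sqrt(2))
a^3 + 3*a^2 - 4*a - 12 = (a - 2)*(a + 2)*(a + 3)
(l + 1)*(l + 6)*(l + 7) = l^3 + 14*l^2 + 55*l + 42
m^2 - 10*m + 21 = (m - 7)*(m - 3)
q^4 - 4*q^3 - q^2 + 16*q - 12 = (q - 3)*(q - 2)*(q - 1)*(q + 2)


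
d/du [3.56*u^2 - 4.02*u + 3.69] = 7.12*u - 4.02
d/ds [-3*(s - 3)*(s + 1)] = 6 - 6*s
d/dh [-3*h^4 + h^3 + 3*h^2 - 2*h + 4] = -12*h^3 + 3*h^2 + 6*h - 2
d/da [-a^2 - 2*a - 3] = -2*a - 2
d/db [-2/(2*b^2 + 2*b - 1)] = 4*(2*b + 1)/(2*b^2 + 2*b - 1)^2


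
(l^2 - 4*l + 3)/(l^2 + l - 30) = (l^2 - 4*l + 3)/(l^2 + l - 30)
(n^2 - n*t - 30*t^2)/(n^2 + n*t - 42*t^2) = (n + 5*t)/(n + 7*t)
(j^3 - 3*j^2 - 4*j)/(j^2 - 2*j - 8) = j*(j + 1)/(j + 2)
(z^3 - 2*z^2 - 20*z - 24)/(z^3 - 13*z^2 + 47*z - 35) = (z^3 - 2*z^2 - 20*z - 24)/(z^3 - 13*z^2 + 47*z - 35)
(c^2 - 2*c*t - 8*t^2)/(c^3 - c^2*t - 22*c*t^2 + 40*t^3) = (-c - 2*t)/(-c^2 - 3*c*t + 10*t^2)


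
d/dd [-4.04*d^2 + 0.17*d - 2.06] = 0.17 - 8.08*d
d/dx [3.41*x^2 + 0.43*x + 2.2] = 6.82*x + 0.43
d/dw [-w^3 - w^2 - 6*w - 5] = -3*w^2 - 2*w - 6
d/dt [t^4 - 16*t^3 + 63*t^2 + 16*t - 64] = 4*t^3 - 48*t^2 + 126*t + 16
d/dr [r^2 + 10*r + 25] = 2*r + 10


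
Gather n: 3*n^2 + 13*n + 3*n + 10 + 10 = 3*n^2 + 16*n + 20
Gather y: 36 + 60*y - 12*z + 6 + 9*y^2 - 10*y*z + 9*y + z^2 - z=9*y^2 + y*(69 - 10*z) + z^2 - 13*z + 42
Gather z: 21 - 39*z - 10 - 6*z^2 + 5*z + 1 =-6*z^2 - 34*z + 12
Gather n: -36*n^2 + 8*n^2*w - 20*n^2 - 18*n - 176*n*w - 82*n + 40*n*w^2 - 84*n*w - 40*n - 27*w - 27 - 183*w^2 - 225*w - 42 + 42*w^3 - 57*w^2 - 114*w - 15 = n^2*(8*w - 56) + n*(40*w^2 - 260*w - 140) + 42*w^3 - 240*w^2 - 366*w - 84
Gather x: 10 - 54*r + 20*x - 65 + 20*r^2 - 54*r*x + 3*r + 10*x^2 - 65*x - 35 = 20*r^2 - 51*r + 10*x^2 + x*(-54*r - 45) - 90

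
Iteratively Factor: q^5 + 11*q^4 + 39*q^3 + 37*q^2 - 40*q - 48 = (q + 1)*(q^4 + 10*q^3 + 29*q^2 + 8*q - 48) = (q + 1)*(q + 4)*(q^3 + 6*q^2 + 5*q - 12) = (q + 1)*(q + 4)^2*(q^2 + 2*q - 3) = (q - 1)*(q + 1)*(q + 4)^2*(q + 3)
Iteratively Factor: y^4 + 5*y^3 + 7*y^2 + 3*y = (y + 1)*(y^3 + 4*y^2 + 3*y) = y*(y + 1)*(y^2 + 4*y + 3) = y*(y + 1)^2*(y + 3)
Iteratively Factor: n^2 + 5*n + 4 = (n + 1)*(n + 4)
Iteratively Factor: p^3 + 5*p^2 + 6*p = (p)*(p^2 + 5*p + 6) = p*(p + 2)*(p + 3)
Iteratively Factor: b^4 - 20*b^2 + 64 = (b - 4)*(b^3 + 4*b^2 - 4*b - 16) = (b - 4)*(b + 4)*(b^2 - 4) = (b - 4)*(b - 2)*(b + 4)*(b + 2)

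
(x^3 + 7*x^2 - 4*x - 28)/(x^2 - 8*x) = (x^3 + 7*x^2 - 4*x - 28)/(x*(x - 8))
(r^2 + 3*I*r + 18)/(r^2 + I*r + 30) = (r - 3*I)/(r - 5*I)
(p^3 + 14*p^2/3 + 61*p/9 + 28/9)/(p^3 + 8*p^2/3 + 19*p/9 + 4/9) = (3*p + 7)/(3*p + 1)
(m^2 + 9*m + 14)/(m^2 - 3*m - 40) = (m^2 + 9*m + 14)/(m^2 - 3*m - 40)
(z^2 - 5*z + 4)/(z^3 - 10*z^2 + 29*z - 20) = 1/(z - 5)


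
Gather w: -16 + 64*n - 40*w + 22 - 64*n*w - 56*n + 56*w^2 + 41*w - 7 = 8*n + 56*w^2 + w*(1 - 64*n) - 1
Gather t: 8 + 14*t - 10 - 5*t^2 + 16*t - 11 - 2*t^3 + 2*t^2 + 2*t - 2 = -2*t^3 - 3*t^2 + 32*t - 15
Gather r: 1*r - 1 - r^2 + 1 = -r^2 + r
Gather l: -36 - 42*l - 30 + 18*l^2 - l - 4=18*l^2 - 43*l - 70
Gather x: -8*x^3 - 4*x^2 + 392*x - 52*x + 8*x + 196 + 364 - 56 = -8*x^3 - 4*x^2 + 348*x + 504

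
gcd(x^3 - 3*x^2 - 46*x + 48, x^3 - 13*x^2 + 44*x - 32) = x^2 - 9*x + 8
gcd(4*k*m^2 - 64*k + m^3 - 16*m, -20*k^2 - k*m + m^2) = 4*k + m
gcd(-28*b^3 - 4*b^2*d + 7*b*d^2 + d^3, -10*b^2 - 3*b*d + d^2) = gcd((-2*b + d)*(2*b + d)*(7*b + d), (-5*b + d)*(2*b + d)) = 2*b + d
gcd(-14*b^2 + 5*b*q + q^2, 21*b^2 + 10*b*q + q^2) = 7*b + q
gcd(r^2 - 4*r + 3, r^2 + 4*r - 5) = r - 1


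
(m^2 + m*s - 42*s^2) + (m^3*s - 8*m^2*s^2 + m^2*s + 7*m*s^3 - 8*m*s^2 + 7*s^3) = m^3*s - 8*m^2*s^2 + m^2*s + m^2 + 7*m*s^3 - 8*m*s^2 + m*s + 7*s^3 - 42*s^2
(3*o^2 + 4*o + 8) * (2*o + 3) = 6*o^3 + 17*o^2 + 28*o + 24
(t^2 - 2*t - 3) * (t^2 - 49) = t^4 - 2*t^3 - 52*t^2 + 98*t + 147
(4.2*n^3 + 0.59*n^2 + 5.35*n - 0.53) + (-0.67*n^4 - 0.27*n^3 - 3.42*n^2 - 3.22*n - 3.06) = -0.67*n^4 + 3.93*n^3 - 2.83*n^2 + 2.13*n - 3.59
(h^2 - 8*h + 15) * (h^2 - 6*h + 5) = h^4 - 14*h^3 + 68*h^2 - 130*h + 75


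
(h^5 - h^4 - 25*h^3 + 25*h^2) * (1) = h^5 - h^4 - 25*h^3 + 25*h^2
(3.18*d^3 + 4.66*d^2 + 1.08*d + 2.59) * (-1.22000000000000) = -3.8796*d^3 - 5.6852*d^2 - 1.3176*d - 3.1598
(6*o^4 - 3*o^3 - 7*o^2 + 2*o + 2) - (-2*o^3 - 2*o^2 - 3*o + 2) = 6*o^4 - o^3 - 5*o^2 + 5*o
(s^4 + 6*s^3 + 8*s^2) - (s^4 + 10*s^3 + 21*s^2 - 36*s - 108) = -4*s^3 - 13*s^2 + 36*s + 108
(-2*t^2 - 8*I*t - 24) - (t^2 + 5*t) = -3*t^2 - 5*t - 8*I*t - 24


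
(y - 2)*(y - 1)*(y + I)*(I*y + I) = I*y^4 - y^3 - 2*I*y^3 + 2*y^2 - I*y^2 + y + 2*I*y - 2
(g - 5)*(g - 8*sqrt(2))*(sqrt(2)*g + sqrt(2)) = sqrt(2)*g^3 - 16*g^2 - 4*sqrt(2)*g^2 - 5*sqrt(2)*g + 64*g + 80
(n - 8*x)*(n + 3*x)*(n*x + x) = n^3*x - 5*n^2*x^2 + n^2*x - 24*n*x^3 - 5*n*x^2 - 24*x^3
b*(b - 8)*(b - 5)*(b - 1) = b^4 - 14*b^3 + 53*b^2 - 40*b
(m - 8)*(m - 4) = m^2 - 12*m + 32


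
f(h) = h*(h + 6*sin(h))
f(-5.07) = -2.79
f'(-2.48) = 3.09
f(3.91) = -1.02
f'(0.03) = 0.42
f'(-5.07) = -15.17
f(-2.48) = 15.29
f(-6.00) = 25.94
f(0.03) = 0.01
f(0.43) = 1.26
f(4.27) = -4.92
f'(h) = h*(6*cos(h) + 1) + h + 6*sin(h)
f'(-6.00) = -44.89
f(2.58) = 14.90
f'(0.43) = 5.71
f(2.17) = 15.46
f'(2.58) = -4.75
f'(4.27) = -7.85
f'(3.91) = -13.22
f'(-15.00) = 34.47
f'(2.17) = 1.95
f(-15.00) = 283.53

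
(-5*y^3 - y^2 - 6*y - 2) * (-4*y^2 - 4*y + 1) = 20*y^5 + 24*y^4 + 23*y^3 + 31*y^2 + 2*y - 2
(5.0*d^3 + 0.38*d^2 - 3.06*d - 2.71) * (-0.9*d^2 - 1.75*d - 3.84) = -4.5*d^5 - 9.092*d^4 - 17.111*d^3 + 6.3348*d^2 + 16.4929*d + 10.4064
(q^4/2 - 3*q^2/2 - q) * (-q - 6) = -q^5/2 - 3*q^4 + 3*q^3/2 + 10*q^2 + 6*q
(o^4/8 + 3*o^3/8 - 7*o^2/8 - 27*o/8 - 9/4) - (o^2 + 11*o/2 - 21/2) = o^4/8 + 3*o^3/8 - 15*o^2/8 - 71*o/8 + 33/4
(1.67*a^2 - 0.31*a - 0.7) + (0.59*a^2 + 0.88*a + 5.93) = 2.26*a^2 + 0.57*a + 5.23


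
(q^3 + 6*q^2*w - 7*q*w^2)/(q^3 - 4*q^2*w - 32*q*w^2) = (-q^2 - 6*q*w + 7*w^2)/(-q^2 + 4*q*w + 32*w^2)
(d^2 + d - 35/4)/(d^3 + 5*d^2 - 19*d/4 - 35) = 1/(d + 4)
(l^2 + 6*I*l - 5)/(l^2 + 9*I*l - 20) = (l + I)/(l + 4*I)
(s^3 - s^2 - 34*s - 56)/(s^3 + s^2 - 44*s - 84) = (s + 4)/(s + 6)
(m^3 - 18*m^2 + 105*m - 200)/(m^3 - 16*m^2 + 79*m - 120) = (m - 5)/(m - 3)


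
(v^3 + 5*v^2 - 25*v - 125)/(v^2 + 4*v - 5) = (v^2 - 25)/(v - 1)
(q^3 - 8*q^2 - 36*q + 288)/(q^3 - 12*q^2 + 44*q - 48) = (q^2 - 2*q - 48)/(q^2 - 6*q + 8)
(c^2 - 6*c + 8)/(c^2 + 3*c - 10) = (c - 4)/(c + 5)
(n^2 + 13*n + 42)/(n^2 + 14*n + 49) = (n + 6)/(n + 7)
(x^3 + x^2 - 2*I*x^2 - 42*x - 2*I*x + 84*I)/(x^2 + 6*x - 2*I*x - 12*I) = (x^2 + x - 42)/(x + 6)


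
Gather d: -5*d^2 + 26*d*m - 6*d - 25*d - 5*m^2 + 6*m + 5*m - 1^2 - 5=-5*d^2 + d*(26*m - 31) - 5*m^2 + 11*m - 6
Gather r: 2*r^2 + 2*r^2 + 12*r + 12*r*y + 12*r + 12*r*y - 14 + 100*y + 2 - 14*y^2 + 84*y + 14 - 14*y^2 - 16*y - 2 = 4*r^2 + r*(24*y + 24) - 28*y^2 + 168*y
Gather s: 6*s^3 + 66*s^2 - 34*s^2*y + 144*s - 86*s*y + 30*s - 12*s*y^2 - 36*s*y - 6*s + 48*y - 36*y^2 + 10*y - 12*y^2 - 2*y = 6*s^3 + s^2*(66 - 34*y) + s*(-12*y^2 - 122*y + 168) - 48*y^2 + 56*y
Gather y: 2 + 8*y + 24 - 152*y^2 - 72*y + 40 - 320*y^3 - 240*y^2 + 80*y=-320*y^3 - 392*y^2 + 16*y + 66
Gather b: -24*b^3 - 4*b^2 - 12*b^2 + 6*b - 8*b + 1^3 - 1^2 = -24*b^3 - 16*b^2 - 2*b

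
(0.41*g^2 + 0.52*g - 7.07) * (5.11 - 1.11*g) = -0.4551*g^3 + 1.5179*g^2 + 10.5049*g - 36.1277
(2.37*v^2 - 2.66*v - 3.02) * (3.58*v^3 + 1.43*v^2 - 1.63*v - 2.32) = 8.4846*v^5 - 6.1337*v^4 - 18.4785*v^3 - 5.4812*v^2 + 11.0938*v + 7.0064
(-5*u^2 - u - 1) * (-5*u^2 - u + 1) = 25*u^4 + 10*u^3 + u^2 - 1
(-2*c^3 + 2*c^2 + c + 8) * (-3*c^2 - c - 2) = 6*c^5 - 4*c^4 - c^3 - 29*c^2 - 10*c - 16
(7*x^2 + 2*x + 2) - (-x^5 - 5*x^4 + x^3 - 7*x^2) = x^5 + 5*x^4 - x^3 + 14*x^2 + 2*x + 2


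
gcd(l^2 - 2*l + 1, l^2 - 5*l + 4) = l - 1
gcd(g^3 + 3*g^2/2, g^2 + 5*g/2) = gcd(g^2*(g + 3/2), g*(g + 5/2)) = g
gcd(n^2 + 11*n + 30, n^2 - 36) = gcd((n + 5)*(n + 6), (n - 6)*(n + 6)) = n + 6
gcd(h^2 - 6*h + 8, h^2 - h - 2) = h - 2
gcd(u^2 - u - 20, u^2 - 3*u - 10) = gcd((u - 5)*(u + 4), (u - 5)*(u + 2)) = u - 5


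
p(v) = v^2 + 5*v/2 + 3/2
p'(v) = 2*v + 5/2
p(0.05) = 1.63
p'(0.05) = 2.60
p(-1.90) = 0.36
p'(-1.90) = -1.30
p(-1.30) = -0.06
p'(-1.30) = -0.10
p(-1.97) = 0.46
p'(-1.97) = -1.44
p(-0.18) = 1.08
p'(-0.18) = 2.14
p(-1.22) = -0.06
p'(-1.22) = 0.06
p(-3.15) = 3.55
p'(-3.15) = -3.80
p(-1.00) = 0.00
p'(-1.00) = 0.50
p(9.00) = 105.00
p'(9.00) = 20.50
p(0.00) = 1.50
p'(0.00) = 2.50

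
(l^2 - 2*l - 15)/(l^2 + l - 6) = (l - 5)/(l - 2)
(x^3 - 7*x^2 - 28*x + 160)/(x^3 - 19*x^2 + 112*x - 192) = (x^2 + x - 20)/(x^2 - 11*x + 24)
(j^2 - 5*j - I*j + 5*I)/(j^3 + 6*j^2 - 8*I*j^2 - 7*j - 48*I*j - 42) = (j - 5)/(j^2 + j*(6 - 7*I) - 42*I)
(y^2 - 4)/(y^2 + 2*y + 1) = (y^2 - 4)/(y^2 + 2*y + 1)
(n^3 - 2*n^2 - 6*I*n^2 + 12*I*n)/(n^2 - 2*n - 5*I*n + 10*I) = n*(n - 6*I)/(n - 5*I)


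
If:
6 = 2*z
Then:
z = 3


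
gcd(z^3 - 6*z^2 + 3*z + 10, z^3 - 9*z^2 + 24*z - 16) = 1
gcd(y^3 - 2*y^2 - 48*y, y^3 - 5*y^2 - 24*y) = y^2 - 8*y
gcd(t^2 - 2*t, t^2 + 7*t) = t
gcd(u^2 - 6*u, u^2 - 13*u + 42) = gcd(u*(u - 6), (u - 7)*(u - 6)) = u - 6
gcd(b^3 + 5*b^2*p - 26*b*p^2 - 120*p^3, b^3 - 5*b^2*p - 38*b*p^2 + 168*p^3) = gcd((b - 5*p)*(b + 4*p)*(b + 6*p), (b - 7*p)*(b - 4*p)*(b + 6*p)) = b + 6*p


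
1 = 1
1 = 1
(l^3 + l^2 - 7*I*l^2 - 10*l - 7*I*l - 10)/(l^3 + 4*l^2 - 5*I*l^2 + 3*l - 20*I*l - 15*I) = (l - 2*I)/(l + 3)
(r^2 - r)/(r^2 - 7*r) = (r - 1)/(r - 7)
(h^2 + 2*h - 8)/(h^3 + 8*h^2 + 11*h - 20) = (h - 2)/(h^2 + 4*h - 5)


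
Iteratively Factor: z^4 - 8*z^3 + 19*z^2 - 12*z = (z - 3)*(z^3 - 5*z^2 + 4*z) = (z - 3)*(z - 1)*(z^2 - 4*z) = z*(z - 3)*(z - 1)*(z - 4)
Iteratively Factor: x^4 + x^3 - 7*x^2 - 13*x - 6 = (x + 1)*(x^3 - 7*x - 6) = (x + 1)^2*(x^2 - x - 6) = (x - 3)*(x + 1)^2*(x + 2)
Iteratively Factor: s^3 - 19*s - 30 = (s + 3)*(s^2 - 3*s - 10) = (s - 5)*(s + 3)*(s + 2)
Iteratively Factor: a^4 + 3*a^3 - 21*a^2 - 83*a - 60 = (a + 3)*(a^3 - 21*a - 20) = (a + 1)*(a + 3)*(a^2 - a - 20) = (a - 5)*(a + 1)*(a + 3)*(a + 4)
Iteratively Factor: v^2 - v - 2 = (v - 2)*(v + 1)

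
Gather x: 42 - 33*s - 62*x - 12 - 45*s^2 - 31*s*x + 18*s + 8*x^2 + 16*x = -45*s^2 - 15*s + 8*x^2 + x*(-31*s - 46) + 30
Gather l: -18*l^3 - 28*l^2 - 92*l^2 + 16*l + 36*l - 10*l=-18*l^3 - 120*l^2 + 42*l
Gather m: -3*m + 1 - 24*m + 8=9 - 27*m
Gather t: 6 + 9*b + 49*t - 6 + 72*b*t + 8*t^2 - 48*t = 9*b + 8*t^2 + t*(72*b + 1)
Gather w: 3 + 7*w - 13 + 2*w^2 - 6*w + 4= 2*w^2 + w - 6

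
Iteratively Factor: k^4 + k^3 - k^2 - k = (k - 1)*(k^3 + 2*k^2 + k) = (k - 1)*(k + 1)*(k^2 + k) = k*(k - 1)*(k + 1)*(k + 1)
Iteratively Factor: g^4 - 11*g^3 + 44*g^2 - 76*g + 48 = (g - 2)*(g^3 - 9*g^2 + 26*g - 24) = (g - 3)*(g - 2)*(g^2 - 6*g + 8) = (g - 4)*(g - 3)*(g - 2)*(g - 2)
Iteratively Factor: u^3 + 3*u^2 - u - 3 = (u + 1)*(u^2 + 2*u - 3) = (u + 1)*(u + 3)*(u - 1)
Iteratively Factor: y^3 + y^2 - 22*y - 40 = (y + 2)*(y^2 - y - 20) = (y + 2)*(y + 4)*(y - 5)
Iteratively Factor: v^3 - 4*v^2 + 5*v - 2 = (v - 1)*(v^2 - 3*v + 2) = (v - 2)*(v - 1)*(v - 1)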